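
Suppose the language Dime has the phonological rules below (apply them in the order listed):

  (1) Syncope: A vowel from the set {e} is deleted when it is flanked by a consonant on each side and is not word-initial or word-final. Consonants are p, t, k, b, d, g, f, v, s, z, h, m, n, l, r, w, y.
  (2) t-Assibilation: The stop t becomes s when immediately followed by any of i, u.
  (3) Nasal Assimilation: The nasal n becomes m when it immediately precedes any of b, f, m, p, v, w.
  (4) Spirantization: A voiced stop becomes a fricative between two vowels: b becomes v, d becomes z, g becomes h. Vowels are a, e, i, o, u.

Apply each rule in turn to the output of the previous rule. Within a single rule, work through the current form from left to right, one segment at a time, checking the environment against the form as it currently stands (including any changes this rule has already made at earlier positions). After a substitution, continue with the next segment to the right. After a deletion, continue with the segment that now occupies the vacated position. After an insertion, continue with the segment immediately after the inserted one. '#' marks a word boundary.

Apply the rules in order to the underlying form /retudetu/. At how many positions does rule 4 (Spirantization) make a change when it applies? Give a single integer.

(1) Syncope: [retudetu] → [rtudtu]
(2) t-Assibilation: [rtudtu] → [rsudsu]
(3) Nasal Assimilation: no change — [rsudsu]
(4) Spirantization: no change — [rsudsu]
Rule 4 changed 0 position(s).

0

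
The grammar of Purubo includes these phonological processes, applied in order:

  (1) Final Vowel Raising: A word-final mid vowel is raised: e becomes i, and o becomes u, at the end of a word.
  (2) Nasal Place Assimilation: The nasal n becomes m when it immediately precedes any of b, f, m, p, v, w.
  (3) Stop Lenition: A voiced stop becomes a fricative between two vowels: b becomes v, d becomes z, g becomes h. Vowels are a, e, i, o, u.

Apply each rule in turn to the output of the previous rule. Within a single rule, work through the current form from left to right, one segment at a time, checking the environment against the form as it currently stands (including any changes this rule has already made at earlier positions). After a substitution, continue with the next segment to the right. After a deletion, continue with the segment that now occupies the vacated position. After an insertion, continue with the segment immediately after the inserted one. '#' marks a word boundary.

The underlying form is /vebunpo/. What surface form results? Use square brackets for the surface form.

(1) Final Vowel Raising: [vebunpo] → [vebunpu]
(2) Nasal Place Assimilation: [vebunpu] → [vebumpu]
(3) Stop Lenition: [vebumpu] → [vevumpu]

[vevumpu]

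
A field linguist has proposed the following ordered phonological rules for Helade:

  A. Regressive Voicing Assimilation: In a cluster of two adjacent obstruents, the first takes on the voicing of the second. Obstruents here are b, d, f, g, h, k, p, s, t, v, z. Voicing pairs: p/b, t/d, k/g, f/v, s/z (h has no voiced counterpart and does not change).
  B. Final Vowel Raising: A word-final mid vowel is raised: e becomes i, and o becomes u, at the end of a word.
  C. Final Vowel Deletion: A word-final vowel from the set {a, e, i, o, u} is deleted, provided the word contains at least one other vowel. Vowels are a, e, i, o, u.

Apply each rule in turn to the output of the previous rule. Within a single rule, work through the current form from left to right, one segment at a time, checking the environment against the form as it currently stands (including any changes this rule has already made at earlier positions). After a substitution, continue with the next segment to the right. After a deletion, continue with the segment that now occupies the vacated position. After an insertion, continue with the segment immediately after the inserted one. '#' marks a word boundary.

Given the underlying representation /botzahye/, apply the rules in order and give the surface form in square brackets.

A Regressive Voicing Assimilation: [botzahye] → [bodzahye]
B Final Vowel Raising: [bodzahye] → [bodzahyi]
C Final Vowel Deletion: [bodzahyi] → [bodzahy]

[bodzahy]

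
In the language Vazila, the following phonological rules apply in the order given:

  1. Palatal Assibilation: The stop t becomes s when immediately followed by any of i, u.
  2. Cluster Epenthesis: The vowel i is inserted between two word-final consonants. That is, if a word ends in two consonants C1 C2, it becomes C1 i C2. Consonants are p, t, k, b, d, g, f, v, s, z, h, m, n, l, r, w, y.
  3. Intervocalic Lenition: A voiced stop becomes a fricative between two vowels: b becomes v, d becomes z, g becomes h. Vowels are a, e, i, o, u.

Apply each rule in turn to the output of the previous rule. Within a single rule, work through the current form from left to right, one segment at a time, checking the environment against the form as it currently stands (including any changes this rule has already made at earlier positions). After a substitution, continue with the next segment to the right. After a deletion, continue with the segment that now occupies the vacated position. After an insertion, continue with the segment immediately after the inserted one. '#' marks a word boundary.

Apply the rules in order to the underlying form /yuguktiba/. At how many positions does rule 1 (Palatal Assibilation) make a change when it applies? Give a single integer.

1

1 Palatal Assibilation: [yuguktiba] → [yuguksiba]
2 Cluster Epenthesis: no change — [yuguksiba]
3 Intervocalic Lenition: [yuguksiba] → [yuhuksiva]
Rule 1 changed 1 position(s).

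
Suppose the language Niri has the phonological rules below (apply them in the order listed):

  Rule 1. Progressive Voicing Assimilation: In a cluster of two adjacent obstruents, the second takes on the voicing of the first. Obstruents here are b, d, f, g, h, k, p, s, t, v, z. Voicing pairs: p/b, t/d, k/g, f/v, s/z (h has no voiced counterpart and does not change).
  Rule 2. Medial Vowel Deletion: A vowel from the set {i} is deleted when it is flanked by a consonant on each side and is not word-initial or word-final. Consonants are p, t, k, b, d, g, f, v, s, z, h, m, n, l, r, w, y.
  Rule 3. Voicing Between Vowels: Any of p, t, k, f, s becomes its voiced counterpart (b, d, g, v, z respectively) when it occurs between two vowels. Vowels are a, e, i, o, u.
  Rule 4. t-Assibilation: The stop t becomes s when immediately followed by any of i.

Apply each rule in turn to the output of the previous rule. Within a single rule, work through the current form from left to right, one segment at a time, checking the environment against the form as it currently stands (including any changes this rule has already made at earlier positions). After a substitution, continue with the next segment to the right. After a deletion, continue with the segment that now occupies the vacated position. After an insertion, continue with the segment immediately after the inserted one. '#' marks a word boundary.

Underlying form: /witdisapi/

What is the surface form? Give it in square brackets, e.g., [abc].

Rule 1 Progressive Voicing Assimilation: [witdisapi] → [wittisapi]
Rule 2 Medial Vowel Deletion: [wittisapi] → [wttsapi]
Rule 3 Voicing Between Vowels: [wttsapi] → [wttsabi]
Rule 4 t-Assibilation: no change — [wttsabi]

[wttsabi]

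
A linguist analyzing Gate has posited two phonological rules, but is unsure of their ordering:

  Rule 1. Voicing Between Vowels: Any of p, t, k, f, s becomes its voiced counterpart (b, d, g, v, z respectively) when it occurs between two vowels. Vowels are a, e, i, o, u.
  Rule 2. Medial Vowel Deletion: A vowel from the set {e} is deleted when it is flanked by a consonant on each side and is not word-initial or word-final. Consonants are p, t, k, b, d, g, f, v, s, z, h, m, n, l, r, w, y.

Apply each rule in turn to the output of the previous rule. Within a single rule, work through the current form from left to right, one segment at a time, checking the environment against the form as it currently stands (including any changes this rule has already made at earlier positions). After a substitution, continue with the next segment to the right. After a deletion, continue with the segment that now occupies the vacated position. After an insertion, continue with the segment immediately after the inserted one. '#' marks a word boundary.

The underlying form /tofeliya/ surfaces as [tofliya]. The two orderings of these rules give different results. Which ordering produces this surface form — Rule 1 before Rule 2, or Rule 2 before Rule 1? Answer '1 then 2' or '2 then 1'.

Order 1 then 2:
  1 Voicing Between Vowels: [tofeliya] → [toveliya]
  2 Medial Vowel Deletion: [toveliya] → [tovliya]
  result: [tovliya]
Order 2 then 1:
  2 Medial Vowel Deletion: [tofeliya] → [tofliya]
  1 Voicing Between Vowels: no change — [tofliya]
  result: [tofliya]

2 then 1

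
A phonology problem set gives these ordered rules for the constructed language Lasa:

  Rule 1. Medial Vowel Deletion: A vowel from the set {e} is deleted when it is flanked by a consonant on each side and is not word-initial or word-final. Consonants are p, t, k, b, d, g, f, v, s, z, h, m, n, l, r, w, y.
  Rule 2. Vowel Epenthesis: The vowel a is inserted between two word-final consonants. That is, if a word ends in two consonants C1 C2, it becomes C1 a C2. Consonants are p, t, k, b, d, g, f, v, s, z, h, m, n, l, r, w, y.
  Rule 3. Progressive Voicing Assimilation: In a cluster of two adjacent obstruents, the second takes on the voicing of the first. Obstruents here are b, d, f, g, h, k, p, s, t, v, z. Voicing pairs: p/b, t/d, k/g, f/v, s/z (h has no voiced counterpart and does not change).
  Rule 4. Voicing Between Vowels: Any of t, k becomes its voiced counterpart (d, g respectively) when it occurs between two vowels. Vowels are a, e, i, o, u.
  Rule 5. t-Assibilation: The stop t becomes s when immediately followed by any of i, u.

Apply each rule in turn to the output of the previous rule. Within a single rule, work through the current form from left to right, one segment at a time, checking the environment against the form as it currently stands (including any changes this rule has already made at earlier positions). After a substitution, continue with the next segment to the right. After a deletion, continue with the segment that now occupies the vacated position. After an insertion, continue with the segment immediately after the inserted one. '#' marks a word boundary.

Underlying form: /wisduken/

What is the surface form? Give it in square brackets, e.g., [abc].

Rule 1 Medial Vowel Deletion: [wisduken] → [wisdukn]
Rule 2 Vowel Epenthesis: [wisdukn] → [wisdukan]
Rule 3 Progressive Voicing Assimilation: [wisdukan] → [wistukan]
Rule 4 Voicing Between Vowels: [wistukan] → [wistugan]
Rule 5 t-Assibilation: [wistugan] → [wissugan]

[wissugan]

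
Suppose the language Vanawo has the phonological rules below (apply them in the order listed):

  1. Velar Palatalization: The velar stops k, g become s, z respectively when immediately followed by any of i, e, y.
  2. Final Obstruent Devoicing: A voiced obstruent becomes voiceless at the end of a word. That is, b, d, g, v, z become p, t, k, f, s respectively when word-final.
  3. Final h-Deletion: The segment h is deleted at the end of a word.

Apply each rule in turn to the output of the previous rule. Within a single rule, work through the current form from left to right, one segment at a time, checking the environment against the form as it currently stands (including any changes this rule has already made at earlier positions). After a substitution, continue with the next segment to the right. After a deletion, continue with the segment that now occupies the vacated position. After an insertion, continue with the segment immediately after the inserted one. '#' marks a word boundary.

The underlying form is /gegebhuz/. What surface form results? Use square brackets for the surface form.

1 Velar Palatalization: [gegebhuz] → [zezebhuz]
2 Final Obstruent Devoicing: [zezebhuz] → [zezebhus]
3 Final h-Deletion: no change — [zezebhus]

[zezebhus]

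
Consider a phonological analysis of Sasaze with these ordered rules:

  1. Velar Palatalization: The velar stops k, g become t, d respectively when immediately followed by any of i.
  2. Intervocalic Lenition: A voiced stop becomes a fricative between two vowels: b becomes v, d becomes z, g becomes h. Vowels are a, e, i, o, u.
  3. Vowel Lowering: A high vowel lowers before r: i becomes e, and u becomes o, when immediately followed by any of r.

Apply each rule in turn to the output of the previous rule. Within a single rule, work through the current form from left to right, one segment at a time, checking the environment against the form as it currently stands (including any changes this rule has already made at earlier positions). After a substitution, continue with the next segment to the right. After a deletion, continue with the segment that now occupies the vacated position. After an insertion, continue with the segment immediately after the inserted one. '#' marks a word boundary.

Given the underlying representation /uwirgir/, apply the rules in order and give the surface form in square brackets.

1 Velar Palatalization: [uwirgir] → [uwirdir]
2 Intervocalic Lenition: no change — [uwirdir]
3 Vowel Lowering: [uwirdir] → [uwerder]

[uwerder]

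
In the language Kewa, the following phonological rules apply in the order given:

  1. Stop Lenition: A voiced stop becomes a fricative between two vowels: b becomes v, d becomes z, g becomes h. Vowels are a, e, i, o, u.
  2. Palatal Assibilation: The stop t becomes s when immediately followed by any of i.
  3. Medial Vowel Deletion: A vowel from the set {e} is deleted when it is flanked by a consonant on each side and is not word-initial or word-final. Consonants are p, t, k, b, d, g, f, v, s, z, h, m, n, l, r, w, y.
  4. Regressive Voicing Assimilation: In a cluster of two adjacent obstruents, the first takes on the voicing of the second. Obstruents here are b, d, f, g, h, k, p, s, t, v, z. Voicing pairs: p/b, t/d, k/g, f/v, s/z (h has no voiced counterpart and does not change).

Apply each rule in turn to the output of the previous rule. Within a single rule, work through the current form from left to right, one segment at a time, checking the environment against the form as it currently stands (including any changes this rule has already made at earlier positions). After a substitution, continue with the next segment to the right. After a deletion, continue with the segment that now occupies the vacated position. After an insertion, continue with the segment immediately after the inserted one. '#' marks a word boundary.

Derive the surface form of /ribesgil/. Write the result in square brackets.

1 Stop Lenition: [ribesgil] → [rivesgil]
2 Palatal Assibilation: no change — [rivesgil]
3 Medial Vowel Deletion: [rivesgil] → [rivsgil]
4 Regressive Voicing Assimilation: [rivsgil] → [rifzgil]

[rifzgil]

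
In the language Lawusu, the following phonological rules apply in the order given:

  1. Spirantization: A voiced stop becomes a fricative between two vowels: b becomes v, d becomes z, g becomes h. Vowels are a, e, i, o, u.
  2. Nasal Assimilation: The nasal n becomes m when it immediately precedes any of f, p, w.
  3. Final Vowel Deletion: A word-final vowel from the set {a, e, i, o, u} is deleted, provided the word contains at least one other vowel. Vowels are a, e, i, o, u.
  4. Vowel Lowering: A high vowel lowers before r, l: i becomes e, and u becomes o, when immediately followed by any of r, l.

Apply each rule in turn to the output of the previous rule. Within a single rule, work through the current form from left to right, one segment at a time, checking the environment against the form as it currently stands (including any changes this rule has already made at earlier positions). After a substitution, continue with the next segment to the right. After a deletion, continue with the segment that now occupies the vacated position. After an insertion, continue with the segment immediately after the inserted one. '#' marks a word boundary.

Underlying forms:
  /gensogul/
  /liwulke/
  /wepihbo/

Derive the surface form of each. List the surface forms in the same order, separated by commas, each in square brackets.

[gensohol], [liwolk], [wepihb]

/gensogul/:
  1 Spirantization: [gensogul] → [gensohul]
  2 Nasal Assimilation: no change — [gensohul]
  3 Final Vowel Deletion: no change — [gensohul]
  4 Vowel Lowering: [gensohul] → [gensohol]
/liwulke/:
  1 Spirantization: no change — [liwulke]
  2 Nasal Assimilation: no change — [liwulke]
  3 Final Vowel Deletion: [liwulke] → [liwulk]
  4 Vowel Lowering: [liwulk] → [liwolk]
/wepihbo/:
  1 Spirantization: no change — [wepihbo]
  2 Nasal Assimilation: no change — [wepihbo]
  3 Final Vowel Deletion: [wepihbo] → [wepihb]
  4 Vowel Lowering: no change — [wepihb]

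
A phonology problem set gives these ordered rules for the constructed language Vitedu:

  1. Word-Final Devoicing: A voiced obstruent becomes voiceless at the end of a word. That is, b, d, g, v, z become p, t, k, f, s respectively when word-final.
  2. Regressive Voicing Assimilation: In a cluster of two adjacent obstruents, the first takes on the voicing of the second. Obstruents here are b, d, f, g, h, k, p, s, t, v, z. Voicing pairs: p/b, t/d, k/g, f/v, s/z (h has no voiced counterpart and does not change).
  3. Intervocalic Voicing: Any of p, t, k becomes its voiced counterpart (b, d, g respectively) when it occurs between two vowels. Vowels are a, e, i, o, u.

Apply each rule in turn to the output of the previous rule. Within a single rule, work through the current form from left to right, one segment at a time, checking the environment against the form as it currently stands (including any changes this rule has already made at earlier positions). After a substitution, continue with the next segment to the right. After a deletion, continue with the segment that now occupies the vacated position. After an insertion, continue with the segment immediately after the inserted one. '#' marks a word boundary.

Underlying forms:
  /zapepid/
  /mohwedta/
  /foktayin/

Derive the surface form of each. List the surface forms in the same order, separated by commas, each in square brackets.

/zapepid/:
  1 Word-Final Devoicing: [zapepid] → [zapepit]
  2 Regressive Voicing Assimilation: no change — [zapepit]
  3 Intervocalic Voicing: [zapepit] → [zabebit]
/mohwedta/:
  1 Word-Final Devoicing: no change — [mohwedta]
  2 Regressive Voicing Assimilation: [mohwedta] → [mohwetta]
  3 Intervocalic Voicing: no change — [mohwetta]
/foktayin/:
  1 Word-Final Devoicing: no change — [foktayin]
  2 Regressive Voicing Assimilation: no change — [foktayin]
  3 Intervocalic Voicing: no change — [foktayin]

[zabebit], [mohwetta], [foktayin]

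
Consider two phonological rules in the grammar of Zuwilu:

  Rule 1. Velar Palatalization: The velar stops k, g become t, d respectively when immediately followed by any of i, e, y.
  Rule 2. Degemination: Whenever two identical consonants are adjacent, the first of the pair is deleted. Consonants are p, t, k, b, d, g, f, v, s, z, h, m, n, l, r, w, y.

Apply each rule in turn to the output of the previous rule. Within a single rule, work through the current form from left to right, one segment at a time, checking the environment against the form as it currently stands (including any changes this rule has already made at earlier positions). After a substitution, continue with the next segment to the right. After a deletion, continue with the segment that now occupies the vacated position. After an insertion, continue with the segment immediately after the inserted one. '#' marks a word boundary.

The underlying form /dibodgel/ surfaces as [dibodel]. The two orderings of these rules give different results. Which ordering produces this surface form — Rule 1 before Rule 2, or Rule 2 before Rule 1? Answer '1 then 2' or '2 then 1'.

Order 1 then 2:
  1 Velar Palatalization: [dibodgel] → [diboddel]
  2 Degemination: [diboddel] → [dibodel]
  result: [dibodel]
Order 2 then 1:
  2 Degemination: no change — [dibodgel]
  1 Velar Palatalization: [dibodgel] → [diboddel]
  result: [diboddel]

1 then 2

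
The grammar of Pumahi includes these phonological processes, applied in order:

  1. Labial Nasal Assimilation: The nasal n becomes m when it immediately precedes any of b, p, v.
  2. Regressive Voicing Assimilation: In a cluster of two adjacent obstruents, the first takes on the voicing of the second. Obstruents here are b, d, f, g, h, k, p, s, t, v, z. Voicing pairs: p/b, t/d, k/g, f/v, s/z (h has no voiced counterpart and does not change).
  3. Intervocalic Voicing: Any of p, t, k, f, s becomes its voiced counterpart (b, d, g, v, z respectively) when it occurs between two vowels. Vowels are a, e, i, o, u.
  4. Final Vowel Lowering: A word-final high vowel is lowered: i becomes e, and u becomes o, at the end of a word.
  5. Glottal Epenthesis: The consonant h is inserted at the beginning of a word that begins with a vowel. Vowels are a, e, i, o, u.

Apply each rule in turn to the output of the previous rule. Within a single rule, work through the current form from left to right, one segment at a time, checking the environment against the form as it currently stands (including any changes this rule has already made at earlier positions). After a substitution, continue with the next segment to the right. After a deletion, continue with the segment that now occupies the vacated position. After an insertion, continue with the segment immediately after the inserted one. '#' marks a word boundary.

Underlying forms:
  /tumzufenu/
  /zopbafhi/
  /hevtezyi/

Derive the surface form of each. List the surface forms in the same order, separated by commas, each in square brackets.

[tumzuveno], [zobbafhe], [heftezye]

/tumzufenu/:
  1 Labial Nasal Assimilation: no change — [tumzufenu]
  2 Regressive Voicing Assimilation: no change — [tumzufenu]
  3 Intervocalic Voicing: [tumzufenu] → [tumzuvenu]
  4 Final Vowel Lowering: [tumzuvenu] → [tumzuveno]
  5 Glottal Epenthesis: no change — [tumzuveno]
/zopbafhi/:
  1 Labial Nasal Assimilation: no change — [zopbafhi]
  2 Regressive Voicing Assimilation: [zopbafhi] → [zobbafhi]
  3 Intervocalic Voicing: no change — [zobbafhi]
  4 Final Vowel Lowering: [zobbafhi] → [zobbafhe]
  5 Glottal Epenthesis: no change — [zobbafhe]
/hevtezyi/:
  1 Labial Nasal Assimilation: no change — [hevtezyi]
  2 Regressive Voicing Assimilation: [hevtezyi] → [heftezyi]
  3 Intervocalic Voicing: no change — [heftezyi]
  4 Final Vowel Lowering: [heftezyi] → [heftezye]
  5 Glottal Epenthesis: no change — [heftezye]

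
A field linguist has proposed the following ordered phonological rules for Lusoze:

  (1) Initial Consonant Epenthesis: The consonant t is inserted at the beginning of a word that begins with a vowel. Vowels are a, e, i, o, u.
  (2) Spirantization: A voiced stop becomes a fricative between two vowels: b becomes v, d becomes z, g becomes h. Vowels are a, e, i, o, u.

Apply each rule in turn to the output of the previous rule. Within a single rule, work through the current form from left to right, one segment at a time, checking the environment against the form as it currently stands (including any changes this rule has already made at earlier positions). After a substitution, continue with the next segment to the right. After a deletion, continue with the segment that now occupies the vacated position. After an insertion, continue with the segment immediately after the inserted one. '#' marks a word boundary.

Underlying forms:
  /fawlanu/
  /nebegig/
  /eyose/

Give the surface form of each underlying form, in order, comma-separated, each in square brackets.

[fawlanu], [nevehig], [teyose]

/fawlanu/:
  (1) Initial Consonant Epenthesis: no change — [fawlanu]
  (2) Spirantization: no change — [fawlanu]
/nebegig/:
  (1) Initial Consonant Epenthesis: no change — [nebegig]
  (2) Spirantization: [nebegig] → [nevehig]
/eyose/:
  (1) Initial Consonant Epenthesis: [eyose] → [teyose]
  (2) Spirantization: no change — [teyose]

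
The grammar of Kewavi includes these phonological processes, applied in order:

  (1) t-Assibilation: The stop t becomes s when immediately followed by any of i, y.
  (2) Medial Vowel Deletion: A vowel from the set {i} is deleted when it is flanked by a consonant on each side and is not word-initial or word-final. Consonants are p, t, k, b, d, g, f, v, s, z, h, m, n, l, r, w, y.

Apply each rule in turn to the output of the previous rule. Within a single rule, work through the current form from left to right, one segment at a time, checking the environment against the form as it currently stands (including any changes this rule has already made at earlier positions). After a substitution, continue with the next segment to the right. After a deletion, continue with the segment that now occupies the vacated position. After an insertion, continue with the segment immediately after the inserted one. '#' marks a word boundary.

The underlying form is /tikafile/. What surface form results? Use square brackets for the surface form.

[skafle]

(1) t-Assibilation: [tikafile] → [sikafile]
(2) Medial Vowel Deletion: [sikafile] → [skafle]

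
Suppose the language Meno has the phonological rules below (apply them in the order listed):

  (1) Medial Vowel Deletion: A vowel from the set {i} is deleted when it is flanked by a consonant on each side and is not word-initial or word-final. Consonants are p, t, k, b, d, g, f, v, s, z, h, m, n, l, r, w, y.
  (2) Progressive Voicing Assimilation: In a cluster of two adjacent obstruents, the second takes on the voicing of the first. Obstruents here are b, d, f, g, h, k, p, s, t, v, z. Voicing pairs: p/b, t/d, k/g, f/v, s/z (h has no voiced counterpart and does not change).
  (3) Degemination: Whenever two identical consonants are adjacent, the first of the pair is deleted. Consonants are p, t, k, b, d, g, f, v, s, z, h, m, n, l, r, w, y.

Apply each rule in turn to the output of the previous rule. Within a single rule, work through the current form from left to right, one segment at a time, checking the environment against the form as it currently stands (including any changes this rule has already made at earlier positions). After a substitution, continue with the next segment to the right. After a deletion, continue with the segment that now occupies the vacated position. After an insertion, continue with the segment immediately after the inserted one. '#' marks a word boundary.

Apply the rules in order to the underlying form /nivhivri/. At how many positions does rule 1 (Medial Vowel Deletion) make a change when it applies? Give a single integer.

2

(1) Medial Vowel Deletion: [nivhivri] → [nvhvri]
(2) Progressive Voicing Assimilation: [nvhvri] → [nvhfri]
(3) Degemination: no change — [nvhfri]
Rule 1 changed 2 position(s).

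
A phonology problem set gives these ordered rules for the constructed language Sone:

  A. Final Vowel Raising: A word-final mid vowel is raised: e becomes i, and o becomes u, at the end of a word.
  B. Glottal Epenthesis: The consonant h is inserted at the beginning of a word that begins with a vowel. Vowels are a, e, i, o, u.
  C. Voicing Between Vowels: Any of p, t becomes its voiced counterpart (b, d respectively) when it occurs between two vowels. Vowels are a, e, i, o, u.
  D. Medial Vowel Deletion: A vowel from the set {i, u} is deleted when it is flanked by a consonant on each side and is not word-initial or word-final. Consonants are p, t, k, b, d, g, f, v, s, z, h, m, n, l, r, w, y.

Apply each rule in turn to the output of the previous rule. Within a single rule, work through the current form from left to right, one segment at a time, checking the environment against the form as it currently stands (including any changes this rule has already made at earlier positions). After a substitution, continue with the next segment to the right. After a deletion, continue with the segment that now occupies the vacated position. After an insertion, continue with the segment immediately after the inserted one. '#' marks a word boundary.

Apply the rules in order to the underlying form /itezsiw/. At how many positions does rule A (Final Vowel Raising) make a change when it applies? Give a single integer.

A Final Vowel Raising: no change — [itezsiw]
B Glottal Epenthesis: [itezsiw] → [hitezsiw]
C Voicing Between Vowels: [hitezsiw] → [hidezsiw]
D Medial Vowel Deletion: [hidezsiw] → [hdezsw]
Rule A changed 0 position(s).

0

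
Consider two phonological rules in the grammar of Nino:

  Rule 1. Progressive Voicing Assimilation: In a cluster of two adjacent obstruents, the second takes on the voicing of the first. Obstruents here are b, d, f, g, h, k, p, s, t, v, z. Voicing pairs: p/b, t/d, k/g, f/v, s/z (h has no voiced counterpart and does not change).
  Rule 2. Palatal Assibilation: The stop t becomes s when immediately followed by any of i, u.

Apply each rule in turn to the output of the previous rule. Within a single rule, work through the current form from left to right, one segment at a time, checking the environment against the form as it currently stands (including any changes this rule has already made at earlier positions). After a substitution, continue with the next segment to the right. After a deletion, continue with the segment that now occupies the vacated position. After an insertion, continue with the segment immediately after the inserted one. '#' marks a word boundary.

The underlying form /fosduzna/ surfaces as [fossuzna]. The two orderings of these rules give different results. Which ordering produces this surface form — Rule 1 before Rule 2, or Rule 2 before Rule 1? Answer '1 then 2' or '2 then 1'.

Order 1 then 2:
  1 Progressive Voicing Assimilation: [fosduzna] → [fostuzna]
  2 Palatal Assibilation: [fostuzna] → [fossuzna]
  result: [fossuzna]
Order 2 then 1:
  2 Palatal Assibilation: no change — [fosduzna]
  1 Progressive Voicing Assimilation: [fosduzna] → [fostuzna]
  result: [fostuzna]

1 then 2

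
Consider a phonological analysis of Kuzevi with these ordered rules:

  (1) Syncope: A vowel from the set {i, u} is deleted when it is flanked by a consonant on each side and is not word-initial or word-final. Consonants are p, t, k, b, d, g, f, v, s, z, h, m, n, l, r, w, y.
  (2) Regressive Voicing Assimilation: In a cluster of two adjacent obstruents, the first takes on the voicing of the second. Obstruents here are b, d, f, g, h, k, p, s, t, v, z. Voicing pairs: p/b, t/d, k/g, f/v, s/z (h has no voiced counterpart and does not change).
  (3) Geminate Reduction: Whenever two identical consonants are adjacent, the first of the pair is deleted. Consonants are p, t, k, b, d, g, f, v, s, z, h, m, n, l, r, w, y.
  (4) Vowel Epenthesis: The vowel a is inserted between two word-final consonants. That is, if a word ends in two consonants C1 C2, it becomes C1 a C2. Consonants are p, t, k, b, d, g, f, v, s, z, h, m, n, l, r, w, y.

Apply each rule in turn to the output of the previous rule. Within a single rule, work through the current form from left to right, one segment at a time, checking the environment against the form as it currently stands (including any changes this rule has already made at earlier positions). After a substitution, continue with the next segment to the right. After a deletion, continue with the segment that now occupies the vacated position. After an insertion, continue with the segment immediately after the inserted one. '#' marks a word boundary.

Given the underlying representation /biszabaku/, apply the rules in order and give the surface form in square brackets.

(1) Syncope: [biszabaku] → [bszabaku]
(2) Regressive Voicing Assimilation: [bszabaku] → [pzzabaku]
(3) Geminate Reduction: [pzzabaku] → [pzabaku]
(4) Vowel Epenthesis: no change — [pzabaku]

[pzabaku]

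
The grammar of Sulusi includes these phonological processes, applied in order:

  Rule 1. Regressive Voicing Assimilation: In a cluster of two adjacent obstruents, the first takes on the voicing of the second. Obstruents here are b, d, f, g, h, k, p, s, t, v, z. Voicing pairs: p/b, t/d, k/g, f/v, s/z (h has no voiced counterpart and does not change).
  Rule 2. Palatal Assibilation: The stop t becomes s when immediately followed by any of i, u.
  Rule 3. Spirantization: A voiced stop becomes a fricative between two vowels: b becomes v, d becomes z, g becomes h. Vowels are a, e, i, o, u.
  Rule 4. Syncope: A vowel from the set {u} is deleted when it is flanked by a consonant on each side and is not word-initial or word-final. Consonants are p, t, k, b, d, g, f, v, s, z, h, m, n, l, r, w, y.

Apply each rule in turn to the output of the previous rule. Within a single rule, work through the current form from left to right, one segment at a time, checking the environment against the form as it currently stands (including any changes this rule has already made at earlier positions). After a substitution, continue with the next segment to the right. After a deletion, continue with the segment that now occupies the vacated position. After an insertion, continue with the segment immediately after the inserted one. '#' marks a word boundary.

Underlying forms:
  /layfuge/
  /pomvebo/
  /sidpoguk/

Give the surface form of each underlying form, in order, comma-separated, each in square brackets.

[layfhe], [pomvevo], [sitpohk]

/layfuge/:
  Rule 1 Regressive Voicing Assimilation: no change — [layfuge]
  Rule 2 Palatal Assibilation: no change — [layfuge]
  Rule 3 Spirantization: [layfuge] → [layfuhe]
  Rule 4 Syncope: [layfuhe] → [layfhe]
/pomvebo/:
  Rule 1 Regressive Voicing Assimilation: no change — [pomvebo]
  Rule 2 Palatal Assibilation: no change — [pomvebo]
  Rule 3 Spirantization: [pomvebo] → [pomvevo]
  Rule 4 Syncope: no change — [pomvevo]
/sidpoguk/:
  Rule 1 Regressive Voicing Assimilation: [sidpoguk] → [sitpoguk]
  Rule 2 Palatal Assibilation: no change — [sitpoguk]
  Rule 3 Spirantization: [sitpoguk] → [sitpohuk]
  Rule 4 Syncope: [sitpohuk] → [sitpohk]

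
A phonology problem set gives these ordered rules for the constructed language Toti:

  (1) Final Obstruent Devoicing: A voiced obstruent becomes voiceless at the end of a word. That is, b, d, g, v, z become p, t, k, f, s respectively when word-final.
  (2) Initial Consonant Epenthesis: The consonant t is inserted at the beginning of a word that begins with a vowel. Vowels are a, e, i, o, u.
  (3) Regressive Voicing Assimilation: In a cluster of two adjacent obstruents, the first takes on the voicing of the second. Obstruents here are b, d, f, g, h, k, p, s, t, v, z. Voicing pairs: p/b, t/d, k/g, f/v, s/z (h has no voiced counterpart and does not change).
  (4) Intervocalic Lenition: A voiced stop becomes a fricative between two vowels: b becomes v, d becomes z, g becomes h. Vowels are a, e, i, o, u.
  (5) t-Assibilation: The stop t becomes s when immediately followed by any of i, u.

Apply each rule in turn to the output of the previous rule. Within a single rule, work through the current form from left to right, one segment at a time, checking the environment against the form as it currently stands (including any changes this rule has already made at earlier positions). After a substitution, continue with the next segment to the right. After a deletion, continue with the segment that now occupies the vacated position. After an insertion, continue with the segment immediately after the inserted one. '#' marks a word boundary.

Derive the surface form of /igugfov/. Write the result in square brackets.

[sihukfof]

(1) Final Obstruent Devoicing: [igugfov] → [igugfof]
(2) Initial Consonant Epenthesis: [igugfof] → [tigugfof]
(3) Regressive Voicing Assimilation: [tigugfof] → [tigukfof]
(4) Intervocalic Lenition: [tigukfof] → [tihukfof]
(5) t-Assibilation: [tihukfof] → [sihukfof]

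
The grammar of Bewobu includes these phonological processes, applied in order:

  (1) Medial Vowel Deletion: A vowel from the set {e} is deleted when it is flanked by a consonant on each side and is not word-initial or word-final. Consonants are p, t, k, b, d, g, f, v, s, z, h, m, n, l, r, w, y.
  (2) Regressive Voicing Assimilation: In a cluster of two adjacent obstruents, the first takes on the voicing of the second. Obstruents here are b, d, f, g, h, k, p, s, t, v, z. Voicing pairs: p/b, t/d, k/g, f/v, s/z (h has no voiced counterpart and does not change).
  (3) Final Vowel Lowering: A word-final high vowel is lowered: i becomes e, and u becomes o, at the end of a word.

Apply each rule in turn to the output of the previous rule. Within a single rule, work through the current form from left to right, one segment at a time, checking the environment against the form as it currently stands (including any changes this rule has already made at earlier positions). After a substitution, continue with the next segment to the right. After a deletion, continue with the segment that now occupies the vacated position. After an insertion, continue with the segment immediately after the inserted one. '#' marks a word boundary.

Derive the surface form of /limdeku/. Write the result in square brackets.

(1) Medial Vowel Deletion: [limdeku] → [limdku]
(2) Regressive Voicing Assimilation: [limdku] → [limtku]
(3) Final Vowel Lowering: [limtku] → [limtko]

[limtko]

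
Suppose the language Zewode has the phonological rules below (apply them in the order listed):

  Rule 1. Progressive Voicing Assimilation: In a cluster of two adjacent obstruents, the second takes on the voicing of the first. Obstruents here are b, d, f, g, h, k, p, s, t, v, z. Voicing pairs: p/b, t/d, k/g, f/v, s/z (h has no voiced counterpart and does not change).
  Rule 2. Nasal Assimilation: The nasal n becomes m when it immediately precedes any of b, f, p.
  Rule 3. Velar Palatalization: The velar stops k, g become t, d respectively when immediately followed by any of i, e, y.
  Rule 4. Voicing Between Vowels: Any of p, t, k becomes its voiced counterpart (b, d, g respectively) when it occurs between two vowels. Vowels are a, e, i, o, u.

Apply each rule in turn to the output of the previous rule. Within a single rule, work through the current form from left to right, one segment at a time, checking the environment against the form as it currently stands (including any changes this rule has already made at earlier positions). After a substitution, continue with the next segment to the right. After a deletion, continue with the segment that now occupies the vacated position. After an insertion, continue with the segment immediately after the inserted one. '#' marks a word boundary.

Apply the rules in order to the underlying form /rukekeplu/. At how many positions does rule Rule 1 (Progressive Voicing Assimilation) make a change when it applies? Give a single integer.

0

Rule 1 Progressive Voicing Assimilation: no change — [rukekeplu]
Rule 2 Nasal Assimilation: no change — [rukekeplu]
Rule 3 Velar Palatalization: [rukekeplu] → [ruteteplu]
Rule 4 Voicing Between Vowels: [ruteteplu] → [rudedeplu]
Rule Rule 1 changed 0 position(s).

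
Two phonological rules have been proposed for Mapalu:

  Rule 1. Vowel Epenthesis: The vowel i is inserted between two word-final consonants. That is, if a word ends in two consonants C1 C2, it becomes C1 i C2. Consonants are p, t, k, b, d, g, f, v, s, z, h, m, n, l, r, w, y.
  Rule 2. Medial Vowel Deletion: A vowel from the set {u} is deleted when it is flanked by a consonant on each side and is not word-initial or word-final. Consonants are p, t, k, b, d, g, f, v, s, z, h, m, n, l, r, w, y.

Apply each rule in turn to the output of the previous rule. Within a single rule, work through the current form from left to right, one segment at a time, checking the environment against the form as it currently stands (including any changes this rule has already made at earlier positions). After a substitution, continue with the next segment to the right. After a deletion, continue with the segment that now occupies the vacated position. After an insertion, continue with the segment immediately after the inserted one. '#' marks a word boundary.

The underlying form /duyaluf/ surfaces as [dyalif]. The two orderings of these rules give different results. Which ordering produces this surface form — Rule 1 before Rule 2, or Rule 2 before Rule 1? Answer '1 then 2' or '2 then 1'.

2 then 1

Order 1 then 2:
  1 Vowel Epenthesis: no change — [duyaluf]
  2 Medial Vowel Deletion: [duyaluf] → [dyalf]
  result: [dyalf]
Order 2 then 1:
  2 Medial Vowel Deletion: [duyaluf] → [dyalf]
  1 Vowel Epenthesis: [dyalf] → [dyalif]
  result: [dyalif]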